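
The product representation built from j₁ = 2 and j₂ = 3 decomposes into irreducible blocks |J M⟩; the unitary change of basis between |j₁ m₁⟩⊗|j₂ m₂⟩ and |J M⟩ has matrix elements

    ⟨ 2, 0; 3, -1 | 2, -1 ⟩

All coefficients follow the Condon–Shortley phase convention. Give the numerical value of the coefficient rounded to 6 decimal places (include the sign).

triangle: 3!*1!*3!/8! = 36/40320
(j±m)!: 2!*2!*2!*4!*1!*3! = 1152
prefactor² = (2J+1)*Δ*N² = 36/7
  k=1: −1/(1!*2!*1!*1!*0!*2!) = -1/4
  k=2: +1/(2!*1!*0!*0!*1!*3!) = 1/12
Σ = -1/6  ⇒  CG² = 36/7*(-1/6)² = 1/7
CG = −√(1/7) = -0.377964

−√(1/7) = -0.377964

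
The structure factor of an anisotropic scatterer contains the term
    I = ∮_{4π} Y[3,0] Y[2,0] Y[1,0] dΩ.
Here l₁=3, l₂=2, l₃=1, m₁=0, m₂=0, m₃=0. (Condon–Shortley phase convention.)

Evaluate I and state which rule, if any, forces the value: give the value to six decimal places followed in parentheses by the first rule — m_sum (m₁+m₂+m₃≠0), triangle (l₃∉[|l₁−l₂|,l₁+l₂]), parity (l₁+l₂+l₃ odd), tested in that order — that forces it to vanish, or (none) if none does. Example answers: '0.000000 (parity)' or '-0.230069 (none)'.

0.247767 (none)

m-sum 0 ✓  L=6 even ✓  1≤1≤5 ✓
Π(2lᵢ+1) = 7×5×3 = 105
triangle coeff Δ(3,2,1) = 1/105
Σ_t [2,2]: t=2:+1/4 = 1/4
(3j)²=3/35 [(3 2 1; 0 0 0)], sign=-1
(m-triple is (0,0,0) — same symbol as above.)
⇒ 4πI² = 27/35
I = (+1)√(27/35/(4π)) = 0.24776670
No selection rule forces the value: the integral is nonzero (none).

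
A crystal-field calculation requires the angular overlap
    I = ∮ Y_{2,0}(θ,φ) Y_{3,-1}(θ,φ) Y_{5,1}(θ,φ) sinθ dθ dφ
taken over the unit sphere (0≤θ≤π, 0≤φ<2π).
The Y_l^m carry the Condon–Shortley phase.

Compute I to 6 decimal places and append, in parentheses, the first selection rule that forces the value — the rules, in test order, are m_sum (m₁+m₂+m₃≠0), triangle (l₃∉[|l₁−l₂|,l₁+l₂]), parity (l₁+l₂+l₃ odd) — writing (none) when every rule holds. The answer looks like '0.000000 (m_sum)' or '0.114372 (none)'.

Checks pass: Σm=0; 10 even; l₃=5∈[1,5].
(2·2+1)(2·3+1)(2·5+1) = 385
Δ: 0! 4! 6! / 11! → 1/2310
sum: t=0:+1/144 = 1/144
3j²(2 3 5; 0 0 0) = Δ·Π!·Σ² = 10/231  (sign -1)
sum: t=0:+1/192 = 1/192
3j²(2 3 5; 0 -1 1) = Δ·Π!·Σ² = 3/77  (sign +1)
combine: 4πI² = 385·10/231·3/77 = 50/77
take √, sign -1: I = -0.22731846
No selection rule forces the value: the integral is nonzero (none).

-0.227318 (none)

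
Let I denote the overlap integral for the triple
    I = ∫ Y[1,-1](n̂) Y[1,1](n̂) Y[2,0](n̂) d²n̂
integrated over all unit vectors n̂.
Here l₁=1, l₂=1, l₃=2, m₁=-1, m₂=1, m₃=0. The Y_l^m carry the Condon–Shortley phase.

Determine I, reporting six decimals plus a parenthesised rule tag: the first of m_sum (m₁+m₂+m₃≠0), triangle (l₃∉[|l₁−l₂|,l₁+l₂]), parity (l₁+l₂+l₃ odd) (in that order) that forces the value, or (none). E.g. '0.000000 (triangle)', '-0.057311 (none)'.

Checks pass: Σm=0; 4 even; l₃=2∈[0,2].
(2·1+1)(2·1+1)(2·2+1) = 45
Δ: 0! 2! 2! / 5! → 1/30
sum: t=0:+1/1 = 1/1
3j²(1 1 2; 0 0 0) = Δ·Π!·Σ² = 2/15  (sign +1)
sum: t=0:+1/4 = 1/4
3j²(1 1 2; -1 1 0) = Δ·Π!·Σ² = 1/30  (sign +1)
combine: 4πI² = 45·2/15·1/30 = 1/5
take √, sign +1: I = 0.12615663
No selection rule forces the value: the integral is nonzero (none).

0.126157 (none)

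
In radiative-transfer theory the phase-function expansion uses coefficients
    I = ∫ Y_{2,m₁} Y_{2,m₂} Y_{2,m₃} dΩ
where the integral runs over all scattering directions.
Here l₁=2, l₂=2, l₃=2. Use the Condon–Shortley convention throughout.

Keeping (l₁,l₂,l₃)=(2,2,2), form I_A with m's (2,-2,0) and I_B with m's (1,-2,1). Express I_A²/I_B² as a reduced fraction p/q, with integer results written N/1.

Same 2,2,2: normalisation and zero-m 3j drop out of the ratio.
A: Δ: 2! 2! 2! / 7! → 1/630; sum: t=0:+1/8 = 1/8; 3j²(2 2 2; 2 -2 0) = Δ·Π!·Σ² = 2/35  (sign +1)
B: Δ: 2! 2! 2! / 7! → 1/630; sum: t=0:+1/4 = 1/4; 3j²(2 2 2; 1 -2 1) = Δ·Π!·Σ² = 3/35  (sign -1)
I_A²/I_B² = (2/35)/(3/35) = 2/3

2/3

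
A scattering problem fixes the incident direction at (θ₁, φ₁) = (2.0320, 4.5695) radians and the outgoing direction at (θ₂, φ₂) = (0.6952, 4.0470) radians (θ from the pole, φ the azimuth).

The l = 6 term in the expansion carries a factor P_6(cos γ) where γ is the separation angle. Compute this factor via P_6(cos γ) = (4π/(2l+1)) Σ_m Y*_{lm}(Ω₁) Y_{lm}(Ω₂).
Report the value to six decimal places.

-0.165418

Expand P_6 via completeness: Σ_{m} conj(Y_{6,m}) at Ω₁ times Y_{6,m} at Ω₂ —
  [-6]  conj(Y_{6,-6})(Ω₁) = -0.16306 + 0.18839j ; Y_{6,-6}(Ω₂) = 0.02200 + 0.02508j ; Δ = -0.00831 + 0.00005j
  [-5]  conj(Y_{6,-5})(Ω₁) = 0.28102 + 0.32403j ; Y_{6,-5}(Ω₂) = 0.02554 - 0.13619j ; Δ = 0.05131 - 0.03000j
  [-4]  conj(Y_{6,-4})(Ω₁) = 0.22744 - 0.14628j ; Y_{6,-4}(Ω₂) = -0.29229 + 0.15218j ; Δ = -0.04422 + 0.07737j
  [-3]  conj(Y_{6,-3})(Ω₁) = 0.07108 + 0.15554j ; Y_{6,-3}(Ω₂) = 0.41753 + 0.18915j ; Δ = 0.00026 + 0.07839j
  [-2]  conj(Y_{6,-2})(Ω₁) = 0.31839 - 0.09355j ; Y_{6,-2}(Ω₂) = -0.05912 - 0.24158j ; Δ = -0.04142 - 0.07139j
  [-1]  conj(Y_{6,-1})(Ω₁) = 0.00825 + 0.05735j ; Y_{6,-1}(Ω₂) = 0.15204 - 0.19374j ; Δ = 0.01237 + 0.00712j
  [+0]  conj(Y_{6,0})(Ω₁) = 0.33273 + 0.00000j ; Y_{6,0}(Ω₂) = -0.33384 + 0.00000j ; Δ = -0.11108 + 0.00000j
  [+1]  conj(Y_{6,1})(Ω₁) = -0.00825 + 0.05735j ; Y_{6,1}(Ω₂) = -0.15204 - 0.19374j ; Δ = 0.01237 - 0.00712j
  [+2]  conj(Y_{6,2})(Ω₁) = 0.31839 + 0.09355j ; Y_{6,2}(Ω₂) = -0.05912 + 0.24158j ; Δ = -0.04142 + 0.07139j
  [+3]  conj(Y_{6,3})(Ω₁) = -0.07108 + 0.15554j ; Y_{6,3}(Ω₂) = -0.41753 + 0.18915j ; Δ = 0.00026 - 0.07839j
  [+4]  conj(Y_{6,4})(Ω₁) = 0.22744 + 0.14628j ; Y_{6,4}(Ω₂) = -0.29229 - 0.15218j ; Δ = -0.04422 - 0.07737j
  [+5]  conj(Y_{6,5})(Ω₁) = -0.28102 + 0.32403j ; Y_{6,5}(Ω₂) = -0.02554 - 0.13619j ; Δ = 0.05131 + 0.03000j
  [+6]  conj(Y_{6,6})(Ω₁) = -0.16306 - 0.18839j ; Y_{6,6}(Ω₂) = 0.02200 - 0.02508j ; Δ = -0.00831 - 0.00005j
Accumulated sum -0.17113 + 0.00000j; after 4π/(2l+1) scaling, -0.16542 + 0.00000j ⇒ P_6 = -0.165418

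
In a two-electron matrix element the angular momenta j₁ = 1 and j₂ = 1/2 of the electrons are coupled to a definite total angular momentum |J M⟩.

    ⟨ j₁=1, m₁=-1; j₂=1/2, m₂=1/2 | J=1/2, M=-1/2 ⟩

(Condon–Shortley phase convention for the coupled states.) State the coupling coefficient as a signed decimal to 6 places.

-0.816497

triangle: 1!*1!*0!/3! = 1/6
(j±m)!: 0!*2!*1!*0!*0!*1! = 2
prefactor² = (2J+1)*Δ*N² = 2/3
  k=1: −1/(1!*0!*1!*0!*0!*0!) = -1
Σ = -1  ⇒  CG² = 2/3*(-1)² = 2/3
CG = −√(2/3) = -0.816497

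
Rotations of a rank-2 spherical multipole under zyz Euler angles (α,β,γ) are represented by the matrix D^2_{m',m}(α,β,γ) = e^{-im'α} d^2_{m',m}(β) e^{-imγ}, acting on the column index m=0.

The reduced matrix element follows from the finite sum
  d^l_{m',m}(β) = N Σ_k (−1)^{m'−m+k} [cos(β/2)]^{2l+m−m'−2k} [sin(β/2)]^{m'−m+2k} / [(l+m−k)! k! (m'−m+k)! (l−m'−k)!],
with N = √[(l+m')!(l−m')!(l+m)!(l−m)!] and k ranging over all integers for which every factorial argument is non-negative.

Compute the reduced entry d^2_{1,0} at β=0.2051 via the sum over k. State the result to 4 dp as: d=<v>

d=-0.2442

d^2_{1,0}(β=0.2051) via the finite sum:
With c≡cos(β/2)=0.994746 and s≡sin(β/2)=0.102370, N=[6·1·2·2]^{1/2}=4.898979
k: max(0,(0)−(1))=0 … min(2+(0),2−(1))=1
  k=0: (−1)^1·4.8990/(2)·0.9947^3·0.1024^1 = -0.246824
  k=1: (−1)^2·4.8990/(2)·0.9947^1·0.1024^3 = +0.002614
d^2_{1,0}(0.2051) = -0.246824 +0.002614 = -0.244210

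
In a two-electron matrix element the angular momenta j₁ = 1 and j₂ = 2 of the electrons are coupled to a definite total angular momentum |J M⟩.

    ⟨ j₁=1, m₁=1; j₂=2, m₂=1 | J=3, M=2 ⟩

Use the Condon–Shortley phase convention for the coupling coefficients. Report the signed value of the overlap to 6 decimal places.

j₁+j₂−J=0  J+j₁−j₂=2  J−j₁+j₂=4  j₁+j₂+J+1=7
(j₁±m₁, j₂±m₂, J±M) = (2,0,3,1,5,1)
P² = 96
sum k=0..0:
  [0] +1/12 = 1/12
S = 1/12
C² = P²·S² = 2/3 ; C = +0.816497

+0.816497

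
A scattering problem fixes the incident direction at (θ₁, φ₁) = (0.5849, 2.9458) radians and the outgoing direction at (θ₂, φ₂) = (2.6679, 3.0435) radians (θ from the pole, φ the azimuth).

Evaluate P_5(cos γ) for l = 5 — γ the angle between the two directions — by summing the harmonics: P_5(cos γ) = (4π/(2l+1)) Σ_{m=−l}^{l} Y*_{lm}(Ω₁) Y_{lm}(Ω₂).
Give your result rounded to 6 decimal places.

-0.108959

Term-by-term m-sum for l=5 (normalisation 4π/11 = 1.142397):
  [-5]  conj(Y_{5,-5})(Ω₁) = (-0.013284, 0.019762) ; Y_{5,-5}(Ω₂) = (-0.008088, -0.004319) ; Δ = (0.000193, -0.000102)
  [-4]  conj(Y_{5,-4})(Ω₁) = (0.080586, -0.080228) ; Y_{5,-4}(Ω₂) = (-0.052261, -0.021627) ; Δ = (-0.005947, 0.002450)
  [-3]  conj(Y_{5,-3})(Ω₁) = (-0.254756, 0.169608) ; Y_{5,-3}(Ω₂) = (-0.192564, -0.058362) ; Δ = (0.058956, -0.017792)
  [-2]  conj(Y_{5,-2})(Ω₁) = (0.432179, -0.178451) ; Y_{5,-2}(Ω₂) = (-0.423474, -0.084162) ; Δ = (-0.198035, 0.039196)
  [-1]  conj(Y_{5,-1})(Ω₁) = (-0.245624, 0.048715) ; Y_{5,-1}(Ω₂) = (-0.448231, -0.044110) ; Δ = (0.112245, -0.011001)
  [+0]  conj(Y_{5,0})(Ω₁) = (-0.313636, -0.000000) ; Y_{5,0}(Ω₂) = (0.096291, 0.000000) ; Δ = (-0.030200, -0.000000)
  [+1]  conj(Y_{5,1})(Ω₁) = (0.245624, 0.048715) ; Y_{5,1}(Ω₂) = (0.448231, -0.044110) ; Δ = (0.112245, 0.011001)
  [+2]  conj(Y_{5,2})(Ω₁) = (0.432179, 0.178451) ; Y_{5,2}(Ω₂) = (-0.423474, 0.084162) ; Δ = (-0.198035, -0.039196)
  [+3]  conj(Y_{5,3})(Ω₁) = (0.254756, 0.169608) ; Y_{5,3}(Ω₂) = (0.192564, -0.058362) ; Δ = (0.058956, 0.017792)
  [+4]  conj(Y_{5,4})(Ω₁) = (0.080586, 0.080228) ; Y_{5,4}(Ω₂) = (-0.052261, 0.021627) ; Δ = (-0.005947, -0.002450)
  [+5]  conj(Y_{5,5})(Ω₁) = (0.013284, 0.019762) ; Y_{5,5}(Ω₂) = (0.008088, -0.004319) ; Δ = (0.000193, 0.000102)
Accumulated sum (-0.095377, -0.000000); after 4π/(2l+1) scaling, (-0.108959, -0.000000) ⇒ P_5 = -0.108959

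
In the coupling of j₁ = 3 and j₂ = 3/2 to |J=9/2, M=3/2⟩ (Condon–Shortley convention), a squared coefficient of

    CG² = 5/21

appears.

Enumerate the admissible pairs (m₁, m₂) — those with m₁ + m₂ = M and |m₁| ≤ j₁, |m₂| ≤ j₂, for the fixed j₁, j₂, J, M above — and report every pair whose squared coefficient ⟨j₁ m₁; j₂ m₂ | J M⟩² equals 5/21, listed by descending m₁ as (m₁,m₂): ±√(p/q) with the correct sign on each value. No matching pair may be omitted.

(0,3/2): +√(5/21)

Admissible pairs with m₁+m₂ = M = 3/2: (0,3/2), (1,1/2), (2,-1/2), (3,-3/2)
  (m₁,m₂)=(3,-3/2): CG² = 1/84, CG = +√(1/84)
  (m₁,m₂)=(2,-1/2): CG² = 3/14, CG = +√(3/14)
  (m₁,m₂)=(1,1/2): CG² = 15/28, CG = +√(15/28)
  (m₁,m₂)=(0,3/2): CG² = 5/21, CG = +√(5/21)   ← matches the target
Pairs with CG² = 5/21: (0,3/2): +√(5/21)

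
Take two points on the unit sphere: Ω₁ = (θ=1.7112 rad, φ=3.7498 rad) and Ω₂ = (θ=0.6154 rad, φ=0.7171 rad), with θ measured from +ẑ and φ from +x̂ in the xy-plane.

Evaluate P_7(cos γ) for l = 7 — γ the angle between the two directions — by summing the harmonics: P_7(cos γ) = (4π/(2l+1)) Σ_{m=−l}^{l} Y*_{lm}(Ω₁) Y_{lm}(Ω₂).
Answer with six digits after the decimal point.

Expand P_7 via completeness: Σ_{m} conj(Y_{7,m}) at Ω₁ times Y_{7,m} at Ω₂ —
  term(m=-7) = (-0.003606, 0.003442)   from Y*(Ω₁)=(0.205025, 0.419138), Y(Ω₂)=(0.003232, 0.010184)
  term(m=-6) = (-0.011079, 0.008481)   from Y*(Ω₁)=(0.215629, 0.119950), Y(Ω₂)=(-0.022528, 0.051863)
  term(m=-5) = (0.040167, -0.024322)   from Y*(Ω₁)=(-0.259002, 0.026132), Y(Ω₂)=(-0.162900, 0.077469)
  term(m=-4) = (0.092678, -0.043130)   from Y*(Ω₁)=(-0.205744, 0.176401), Y(Ω₂)=(-0.363197, -0.101767)
  term(m=-3) = (-0.086094, 0.029170)   from Y*(Ω₁)=(0.047527, -0.183205), Y(Ω₂)=(-0.263405, -0.401600)
  term(m=-2) = (-0.060188, 0.013319)   from Y*(Ω₁)=(-0.096098, -0.259723), Y(Ω₂)=(0.030311, -0.220524)
  term(m=-1) = (-0.046483, 0.005082)   from Y*(Ω₁)=(0.131981, 0.091892), Y(Ω₂)=(-0.219151, 0.191089)
  term(m=+0) = (-0.091329, 0.000000)   from Y*(Ω₁)=(0.278015, -0.000000), Y(Ω₂)=(-0.328502, 0.000000)
  term(m=+1) = (-0.046483, -0.005082)   from Y*(Ω₁)=(-0.131981, 0.091892), Y(Ω₂)=(0.219151, 0.191089)
  term(m=+2) = (-0.060188, -0.013319)   from Y*(Ω₁)=(-0.096098, 0.259723), Y(Ω₂)=(0.030311, 0.220524)
  term(m=+3) = (-0.086094, -0.029170)   from Y*(Ω₁)=(-0.047527, -0.183205), Y(Ω₂)=(0.263405, -0.401600)
  term(m=+4) = (0.092678, 0.043130)   from Y*(Ω₁)=(-0.205744, -0.176401), Y(Ω₂)=(-0.363197, 0.101767)
  term(m=+5) = (0.040167, 0.024322)   from Y*(Ω₁)=(0.259002, 0.026132), Y(Ω₂)=(0.162900, 0.077469)
  term(m=+6) = (-0.011079, -0.008481)   from Y*(Ω₁)=(0.215629, -0.119950), Y(Ω₂)=(-0.022528, -0.051863)
  term(m=+7) = (-0.003606, -0.003442)   from Y*(Ω₁)=(-0.205025, 0.419138), Y(Ω₂)=(-0.003232, 0.010184)
Total Σ_m = (-0.240539, -0.000000). Multiply by 0.837758: (-0.201513, -0.000000). P_7(cos γ) = -0.201513

-0.201513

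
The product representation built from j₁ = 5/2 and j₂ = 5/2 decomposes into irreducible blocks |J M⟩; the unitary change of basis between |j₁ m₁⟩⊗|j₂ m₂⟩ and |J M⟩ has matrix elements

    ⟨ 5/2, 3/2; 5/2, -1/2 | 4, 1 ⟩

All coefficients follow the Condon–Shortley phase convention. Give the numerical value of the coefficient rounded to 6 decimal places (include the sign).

√[9·1!4!4!/10! · 4!1!2!3!5!3!] = √(10368/35)
  +(−1)^0/∏(0,1,1,2,3,2)! = 1/24  (running 1/24)
  +(−1)^1/∏(1,0,0,1,4,3)! = -1/144  (running 5/144)
⟨..|..⟩ = √(10368/35)·(5/144) = +0.597614

+0.597614  (= +√(5/14))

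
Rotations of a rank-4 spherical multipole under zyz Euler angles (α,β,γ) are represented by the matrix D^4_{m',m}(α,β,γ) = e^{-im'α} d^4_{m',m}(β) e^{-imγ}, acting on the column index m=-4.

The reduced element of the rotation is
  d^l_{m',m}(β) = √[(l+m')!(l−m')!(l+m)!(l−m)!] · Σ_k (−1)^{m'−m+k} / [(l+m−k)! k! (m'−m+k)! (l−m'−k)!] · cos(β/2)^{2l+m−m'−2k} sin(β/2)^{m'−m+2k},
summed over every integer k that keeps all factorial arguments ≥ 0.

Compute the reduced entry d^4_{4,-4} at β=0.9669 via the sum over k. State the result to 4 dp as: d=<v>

d=0.0022

d^4_{4,-4}(β=0.9669) via the finite sum:
With c≡cos(β/2)=0.885397 and s≡sin(β/2)=0.464837, N=[40320·1·1·40320]^{1/2}=40320.000000
k: max(0,(-4)−(4))=0 … min(4+(-4),4−(4))=0
  k=0: (−1)^8·40320.0000/(40320)·0.8854^0·0.4648^8 = +0.002180
d^4_{4,-4}(0.9669) = +0.002180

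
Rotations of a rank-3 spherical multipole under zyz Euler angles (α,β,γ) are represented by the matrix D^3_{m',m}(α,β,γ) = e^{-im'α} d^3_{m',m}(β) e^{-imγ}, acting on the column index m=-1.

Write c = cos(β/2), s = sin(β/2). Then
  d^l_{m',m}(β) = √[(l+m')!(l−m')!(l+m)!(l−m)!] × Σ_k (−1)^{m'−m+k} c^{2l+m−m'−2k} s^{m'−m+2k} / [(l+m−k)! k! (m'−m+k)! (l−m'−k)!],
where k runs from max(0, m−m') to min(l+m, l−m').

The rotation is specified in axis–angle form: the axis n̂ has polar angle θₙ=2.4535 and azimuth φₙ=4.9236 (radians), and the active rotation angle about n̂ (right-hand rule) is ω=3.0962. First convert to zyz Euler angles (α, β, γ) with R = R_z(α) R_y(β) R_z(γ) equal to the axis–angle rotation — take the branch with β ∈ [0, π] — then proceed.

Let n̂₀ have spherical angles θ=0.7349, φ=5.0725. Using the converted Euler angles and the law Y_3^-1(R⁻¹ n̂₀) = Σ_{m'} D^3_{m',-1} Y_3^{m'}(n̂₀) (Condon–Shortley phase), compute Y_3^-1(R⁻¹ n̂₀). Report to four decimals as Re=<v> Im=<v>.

Axis–angle → zyz. n̂ = (sinθₙcosφₙ, sinθₙsinφₙ, cosθₙ) = (+0.133138, -0.620952, -0.772459), ω = 3.0962.
R = I cosω + sinω [n̂]ₓ + (1−cosω) n̂n̂ᵀ gives
  R = [-0.963537, -0.130207, -0.233758; -0.200311, -0.228203, +0.952785; -0.177404, +0.964868, +0.193800]
β = atan2(√(R₁₃²+R₂₃²), R₃₃) = 1.375762; α = atan2(R₂₃, R₁₃) mod 2π = 1.811386; γ = atan2(R₃₂, −R₃₁) mod 2π = 1.388964
Need the full column D^3_{m',-1} for m'=−3..3 at α=1.8114, β=1.3758, γ=1.3890.
cos(β/2)=0.772593, sin(β/2)=0.634901
d^3_{-3,-1}: single k=2 term ⇒ +0.556239;  D = +0.477110+0.285952i
d^3_{-2,-1}: k∈[1..2] ⇒ +0.552663 -0.746451 = -0.193788;  D = -0.057147+0.185170i
d^3_{-1,-1}: k∈[0..2] ⇒ +0.212669 -1.148963 +0.581940 = -0.354353;  D = +0.353742+0.020809i
d^3_{0,-1}: k∈[0..2] ⇒ -0.605412 +1.226545 -0.276104 = +0.345028;  D = +0.062392+0.339340i
d^3_{1,-1}: k∈[0..2] ⇒ +0.861722 -0.775920 +0.065499 = +0.151302;  D = +0.138002-0.062029i
d^3_{2,-1}: k∈[0..1] ⇒ -0.746451 +0.252047 = -0.494404;  D = +0.304302+0.389660i
d^3_{3,-1}: single k=0 term ⇒ +0.375641;  D = -0.232441+0.295088i
Y_3^{m'}(θ=0.7349,φ=5.0725) and Σ D·Y over m':
  (+0.4771+0.2860i)·(-0.1109-0.0592i)  (-0.0571+0.1852i)·(-0.2562+0.2248i)  (+0.3537+0.0208i)·(+0.1338+0.3553i)  (+0.0624+0.3393i)·(-0.0686+0.0000i)  (+0.1380-0.0620i)·(-0.1338+0.3553i)  (+0.3043+0.3897i)·(-0.2562-0.2248i)  (-0.2324+0.2951i)·(+0.1109-0.0592i)
Y_3^-1(R⁻¹ n̂) = -0.022425-0.079521i

Re=-0.0224 Im=-0.0795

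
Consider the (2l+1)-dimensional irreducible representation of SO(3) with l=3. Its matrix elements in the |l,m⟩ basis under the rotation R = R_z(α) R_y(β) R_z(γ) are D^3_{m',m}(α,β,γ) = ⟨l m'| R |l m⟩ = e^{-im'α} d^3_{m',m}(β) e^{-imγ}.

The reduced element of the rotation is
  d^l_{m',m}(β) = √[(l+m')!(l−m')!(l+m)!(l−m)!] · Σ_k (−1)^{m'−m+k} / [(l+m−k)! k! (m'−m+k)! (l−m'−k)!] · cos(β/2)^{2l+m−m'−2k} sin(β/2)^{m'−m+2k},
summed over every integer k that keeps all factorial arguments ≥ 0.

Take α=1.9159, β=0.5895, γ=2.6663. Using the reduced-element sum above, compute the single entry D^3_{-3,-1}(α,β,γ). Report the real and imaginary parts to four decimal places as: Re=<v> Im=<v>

Re=-0.1456 Im=0.2322

First d^3_{-3,-1}(β=0.5895), then the phase factors e^{-i(-3)α} and e^{-i(-1)γ}:
Half-angle: c=0.956875, s=0.290501. N=√(1·720·2·24)=185.903201
k: max(0,(-1)−(-3))=2 … min(3+(-1),3−(-3))=2
  k=2: (−1)^0·185.9032/(48)·0.9569^4·0.2905^2 = +0.274006
d^3_{-3,-1}(0.5895) = +0.274006
Attach z-rotation phases: D = e^{-i(-3)(1.9159)}·(+0.274006)·e^{-i(-1)(2.6663)} = -0.145553+0.232150i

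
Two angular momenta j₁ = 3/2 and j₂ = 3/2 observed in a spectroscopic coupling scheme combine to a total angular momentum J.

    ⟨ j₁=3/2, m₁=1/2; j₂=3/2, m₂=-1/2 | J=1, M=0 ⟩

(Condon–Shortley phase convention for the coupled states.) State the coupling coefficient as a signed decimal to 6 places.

-0.223607

√[3·2!1!1!/5! · 2!1!1!2!1!1!] = √(1/5)
  +(−1)^0/∏(0,2,1,1,0,0)! = 1/2  (running 1/2)
  +(−1)^1/∏(1,1,0,0,1,1)! = -1  (running -1/2)
⟨..|..⟩ = √(1/5)·(-1/2) = -0.223607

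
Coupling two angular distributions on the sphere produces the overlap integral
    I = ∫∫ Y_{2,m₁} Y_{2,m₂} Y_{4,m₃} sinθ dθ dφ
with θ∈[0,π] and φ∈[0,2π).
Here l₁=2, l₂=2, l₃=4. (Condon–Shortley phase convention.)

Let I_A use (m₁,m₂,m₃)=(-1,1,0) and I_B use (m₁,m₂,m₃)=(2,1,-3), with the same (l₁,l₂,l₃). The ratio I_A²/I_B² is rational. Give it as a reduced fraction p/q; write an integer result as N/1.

16/35

Same 2,2,4: normalisation and zero-m 3j drop out of the ratio.
A: Δ: 0! 4! 4! / 9! → 1/630; sum: t=0:+1/36 = 1/36; 3j²(2 2 4; -1 1 0) = Δ·Π!·Σ² = 8/315  (sign +1)
B: Δ: 0! 4! 4! / 9! → 1/630; sum: t=0:+1/144 = 1/144; 3j²(2 2 4; 2 1 -3) = Δ·Π!·Σ² = 1/18  (sign -1)
I_A²/I_B² = (8/315)/(1/18) = 16/35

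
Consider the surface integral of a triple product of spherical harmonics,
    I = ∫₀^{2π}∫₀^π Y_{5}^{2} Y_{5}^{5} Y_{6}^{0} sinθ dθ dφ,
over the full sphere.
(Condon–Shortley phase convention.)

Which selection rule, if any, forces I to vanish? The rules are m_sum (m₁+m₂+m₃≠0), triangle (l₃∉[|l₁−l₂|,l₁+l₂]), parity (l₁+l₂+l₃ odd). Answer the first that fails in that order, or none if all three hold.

m_sum

m₁+m₂+m₃ = 2 + 5 + 0 = 7  ✗
triangle: |5−5|=0 ≤ l₃=6 ≤ 5+5=10
parity: l₁+l₂+l₃ = 16 is even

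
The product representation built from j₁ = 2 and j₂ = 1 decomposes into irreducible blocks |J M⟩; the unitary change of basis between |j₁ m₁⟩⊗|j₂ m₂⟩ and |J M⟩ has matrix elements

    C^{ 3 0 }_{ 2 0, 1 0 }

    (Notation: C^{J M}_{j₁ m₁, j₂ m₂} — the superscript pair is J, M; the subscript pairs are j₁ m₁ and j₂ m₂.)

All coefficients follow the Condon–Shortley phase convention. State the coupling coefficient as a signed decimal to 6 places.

+0.774597  (= +√(3/5))

√[7·0!4!2!/7! · 2!2!1!1!3!3!] = √(48/5)
  +(−1)^0/∏(0,0,2,1,2,1)! = 1/4  (running 1/4)
⟨..|..⟩ = √(48/5)·(1/4) = +0.774597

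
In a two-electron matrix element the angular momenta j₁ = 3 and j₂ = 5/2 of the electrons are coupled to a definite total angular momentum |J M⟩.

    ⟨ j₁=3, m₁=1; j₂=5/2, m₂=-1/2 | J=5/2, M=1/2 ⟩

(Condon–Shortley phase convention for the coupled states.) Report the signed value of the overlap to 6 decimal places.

−√(8/35) ≈ -0.478091

triangle: 3!×3!×2!/9! = 72/362880
(j±m)!: 4!×2!×2!×3!×3!×2! = 6912
prefactor² = (2J+1)×Δ×N² = 288/35
  k=0: +1/(0!×3!×2!×2!×1!×0!) = 1/24
  k=1: −1/(1!×2!×1!×1!×2!×1!) = -1/4
  k=2: +1/(2!×1!×0!×0!×3!×2!) = 1/24
Σ = -1/6  ⇒  CG² = 288/35×(-1/6)² = 8/35
CG = −√(8/35) = -0.478091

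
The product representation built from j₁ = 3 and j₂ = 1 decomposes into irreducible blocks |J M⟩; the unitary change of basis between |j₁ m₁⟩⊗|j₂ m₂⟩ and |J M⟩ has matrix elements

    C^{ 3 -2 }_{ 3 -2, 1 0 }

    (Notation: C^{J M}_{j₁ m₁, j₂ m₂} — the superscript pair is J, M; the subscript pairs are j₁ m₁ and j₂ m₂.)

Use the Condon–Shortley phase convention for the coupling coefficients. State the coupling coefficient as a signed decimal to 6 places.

−√(1/3) = -0.577350

triangle: 1!×5!×1!/8! = 120/40320
(j±m)!: 1!×5!×1!×1!×1!×5! = 14400
prefactor² = (2J+1)×Δ×N² = 300
  k=0: +1/(0!×1!×5!×1!×0!×0!) = 1/120
  k=1: −1/(1!×0!×4!×0!×1!×1!) = -1/24
Σ = -1/30  ⇒  CG² = 300×(-1/30)² = 1/3
CG = −√(1/3) = -0.577350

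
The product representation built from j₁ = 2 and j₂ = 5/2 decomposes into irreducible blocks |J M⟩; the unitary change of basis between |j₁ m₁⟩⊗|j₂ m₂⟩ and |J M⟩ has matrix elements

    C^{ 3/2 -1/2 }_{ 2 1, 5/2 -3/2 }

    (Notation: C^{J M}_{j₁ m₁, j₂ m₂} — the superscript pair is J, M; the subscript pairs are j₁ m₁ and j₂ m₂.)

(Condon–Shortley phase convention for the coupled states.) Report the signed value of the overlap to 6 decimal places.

√[4·3!1!2!/7! · 3!1!1!4!1!2!] = √(96/35)
  +(−1)^0/∏(0,3,1,1,0,1)! = 1/6  (running 1/6)
  +(−1)^1/∏(1,2,0,0,1,2)! = -1/4  (running -1/12)
⟨..|..⟩ = √(96/35)·(-1/12) = -0.138013

−√(2/105) = -0.138013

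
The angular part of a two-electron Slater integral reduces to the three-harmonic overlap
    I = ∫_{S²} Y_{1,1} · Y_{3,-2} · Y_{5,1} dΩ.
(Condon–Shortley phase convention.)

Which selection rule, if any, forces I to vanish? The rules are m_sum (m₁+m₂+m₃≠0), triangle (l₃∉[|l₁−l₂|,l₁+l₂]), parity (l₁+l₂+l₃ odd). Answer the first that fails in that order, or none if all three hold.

triangle

Σmᵢ = 0  ✓
l₃∈[|l₁−l₂|,l₁+l₂]=[2,4] required, l₃=5 fails  ✗
Σlᵢ = 9 ⇒ odd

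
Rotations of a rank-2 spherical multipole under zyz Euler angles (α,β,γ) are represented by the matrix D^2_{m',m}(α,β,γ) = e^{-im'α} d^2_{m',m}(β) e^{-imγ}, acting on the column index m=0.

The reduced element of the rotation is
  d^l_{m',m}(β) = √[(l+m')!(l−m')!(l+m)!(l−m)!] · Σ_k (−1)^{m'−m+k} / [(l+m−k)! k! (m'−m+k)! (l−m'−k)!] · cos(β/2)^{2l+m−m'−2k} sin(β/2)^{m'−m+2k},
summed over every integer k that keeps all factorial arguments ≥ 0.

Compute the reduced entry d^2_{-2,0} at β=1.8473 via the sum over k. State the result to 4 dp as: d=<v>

d^2_{-2,0}(β=1.8473) via the finite sum:
Half-angle: c=0.602912, s=0.797808. N=√(1·24·2·2)=9.797959
k∈{2} keeps every argument non-negative
  k=2: (−1)^0·9.7980/(4)·0.6029^2·0.7978^2 = +0.566735
d^2_{-2,0}(1.8473) = +0.566735

d=0.5667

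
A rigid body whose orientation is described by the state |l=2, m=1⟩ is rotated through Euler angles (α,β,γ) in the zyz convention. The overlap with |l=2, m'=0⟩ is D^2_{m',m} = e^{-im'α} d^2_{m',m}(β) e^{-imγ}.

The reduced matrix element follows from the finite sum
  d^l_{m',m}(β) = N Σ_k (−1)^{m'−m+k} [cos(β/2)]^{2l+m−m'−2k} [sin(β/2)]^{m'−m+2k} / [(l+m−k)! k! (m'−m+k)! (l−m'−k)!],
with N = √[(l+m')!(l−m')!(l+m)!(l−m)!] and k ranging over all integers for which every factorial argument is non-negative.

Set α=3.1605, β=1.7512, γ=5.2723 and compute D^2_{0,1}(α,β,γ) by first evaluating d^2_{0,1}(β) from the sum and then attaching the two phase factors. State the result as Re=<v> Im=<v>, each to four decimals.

First d^2_{0,1}(β=1.7512), then the phase factors e^{-i(0)α} and e^{-i(1)γ}:
Half-angle: c=0.640536, s=0.767928. N=√(2·2·6·1)=4.898979
Admissible k: 1..2 (factorial args all ≥0)
  k=1: (−1)^0·4.8990/(2)·0.6405^3·0.7679^1 = +0.494342
  k=2: (−1)^1·4.8990/(2)·0.6405^1·0.7679^3 = -0.710527
d^2_{0,1}(1.7512) = +0.494342 -0.710527 = -0.216186
Phases: e^{-i·(0)·3.1605}=+1.000000+0.000000i, e^{-i·(1)·5.2723}=+0.531111+0.847302i ⇒ D=-0.114819-0.183175i

Re=-0.1148 Im=-0.1832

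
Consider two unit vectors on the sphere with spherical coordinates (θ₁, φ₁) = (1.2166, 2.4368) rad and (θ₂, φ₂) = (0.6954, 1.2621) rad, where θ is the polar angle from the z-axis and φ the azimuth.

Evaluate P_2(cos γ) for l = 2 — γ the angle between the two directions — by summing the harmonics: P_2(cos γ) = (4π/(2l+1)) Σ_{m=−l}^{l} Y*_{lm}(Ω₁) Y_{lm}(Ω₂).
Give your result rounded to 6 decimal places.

Term-by-term m-sum for l=2 (normalisation 4π/5 = 2.513274):
  m=-2: (0.05454 - 0.33540j) × (-0.12929 - 0.09179j) = -0.03784 + 0.03836j  (running Σ = -0.03784 + 0.03836j)
  m=-1: (-0.19144 + 0.16282j) × (0.11546 - 0.36207j) = 0.03685 + 0.08811j  (running Σ = -0.00099 + 0.12647j)
  m=0: (-0.20157 + 0.00000j) × (0.24239 + 0.00000j) = -0.04886 + 0.00000j  (running Σ = -0.04985 + 0.12647j)
  m=1: (0.19144 + 0.16282j) × (-0.11546 - 0.36207j) = 0.03685 - 0.08811j  (running Σ = -0.01300 + 0.03836j)
  m=2: (0.05454 + 0.33540j) × (-0.12929 + 0.09179j) = -0.03784 - 0.03836j  (running Σ = -0.05084 + 0.00000j)
Total Σ_m = -0.05084 + 0.00000j. Multiply by 2.513274: -0.12777 + 0.00000j. P_2(cos γ) = -0.127773

-0.127773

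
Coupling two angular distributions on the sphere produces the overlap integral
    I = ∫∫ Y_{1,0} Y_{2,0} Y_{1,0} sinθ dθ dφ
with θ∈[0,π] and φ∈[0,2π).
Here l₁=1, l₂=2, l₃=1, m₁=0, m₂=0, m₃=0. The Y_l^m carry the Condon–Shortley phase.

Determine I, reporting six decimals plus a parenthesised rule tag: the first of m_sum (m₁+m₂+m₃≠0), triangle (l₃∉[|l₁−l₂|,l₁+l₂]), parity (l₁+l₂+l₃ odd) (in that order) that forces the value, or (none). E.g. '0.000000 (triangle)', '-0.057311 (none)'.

0.252313 (none)

Rules hold: Σm=0, L=4 even, 1≤1≤3.
N = 3·5·3 = 45
Δ = 2!·0!·2!/5! = 1/30
Racah Σ t=1..1: t=1:−1/1 = -1/1
⇒ 3j(1 2 1; 0 0 0)² = 2/15, sgn +1
(m-triple is (0,0,0) — same symbol as above.)
4πI² = N·(3j₀)²·(3jₘ)² = 4/5
I = +1·√(0.8/4π) = 0.25231325
No selection rule forces the value: the integral is nonzero (none).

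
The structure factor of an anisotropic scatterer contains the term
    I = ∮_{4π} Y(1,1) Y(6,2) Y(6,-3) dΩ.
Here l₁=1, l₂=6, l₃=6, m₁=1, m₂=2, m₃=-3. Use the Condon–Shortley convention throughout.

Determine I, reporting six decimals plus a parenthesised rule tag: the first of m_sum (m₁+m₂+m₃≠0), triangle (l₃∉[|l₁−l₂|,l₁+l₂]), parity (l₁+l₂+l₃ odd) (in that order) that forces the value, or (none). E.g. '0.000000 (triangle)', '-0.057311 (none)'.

l₁+l₂+l₃=13 is odd: 3j(l;000)=0 ⇒ I=0

0.000000 (parity)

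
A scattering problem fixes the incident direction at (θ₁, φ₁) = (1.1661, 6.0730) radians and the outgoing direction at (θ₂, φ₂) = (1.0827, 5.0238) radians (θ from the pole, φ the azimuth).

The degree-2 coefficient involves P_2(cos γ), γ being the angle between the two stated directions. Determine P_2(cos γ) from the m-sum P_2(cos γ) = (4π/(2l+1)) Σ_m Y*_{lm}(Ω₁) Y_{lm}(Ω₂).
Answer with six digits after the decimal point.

Term-by-term m-sum for l=2 (normalisation 4π/5 = 2.513274):
  term(m=-2) = -0.049516+0.084977i   from Y*(Ω₁)=+0.297974-0.133199i, Y(Ω₂)=-0.244750+0.175774i
  term(m=-1) = +0.044580+0.077572i   from Y*(Ω₁)=+0.273458-0.058338i, Y(Ω₂)=+0.098042+0.304588i
  term(m=+0) = +0.018105+0.000000i   from Y*(Ω₁)=-0.168705-0.000000i, Y(Ω₂)=-0.107319+0.000000i
  term(m=+1) = +0.044580-0.077572i   from Y*(Ω₁)=-0.273458-0.058338i, Y(Ω₂)=-0.098042+0.304588i
  term(m=+2) = -0.049516-0.084977i   from Y*(Ω₁)=+0.297974+0.133199i, Y(Ω₂)=-0.244750-0.175774i
Accumulated sum +0.008232+0.000000i; after 4π/(2l+1) scaling, +0.020690+0.000000i ⇒ P_2 = 0.020690

0.020690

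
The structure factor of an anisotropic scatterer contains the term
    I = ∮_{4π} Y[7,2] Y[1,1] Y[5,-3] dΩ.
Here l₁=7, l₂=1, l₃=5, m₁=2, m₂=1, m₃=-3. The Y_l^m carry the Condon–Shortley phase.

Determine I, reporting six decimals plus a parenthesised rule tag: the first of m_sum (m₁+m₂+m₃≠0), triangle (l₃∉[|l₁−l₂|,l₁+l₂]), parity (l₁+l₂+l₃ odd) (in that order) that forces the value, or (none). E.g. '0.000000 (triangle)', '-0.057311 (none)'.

l₃=5 ∉ [6,8] — triangle fails ⇒ I = 0

0.000000 (triangle)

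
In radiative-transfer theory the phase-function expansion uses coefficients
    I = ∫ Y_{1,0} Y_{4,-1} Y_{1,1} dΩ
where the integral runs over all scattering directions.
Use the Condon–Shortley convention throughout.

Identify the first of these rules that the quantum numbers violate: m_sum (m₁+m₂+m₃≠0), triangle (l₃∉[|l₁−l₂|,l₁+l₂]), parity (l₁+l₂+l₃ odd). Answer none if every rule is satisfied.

triangle

azimuthal sum: 0 − 1 + 1 = 0  ✓
l₃ must lie in [3,5]; have l₃=1  ✗
L = 1 + 4 + 1 = 6 (even)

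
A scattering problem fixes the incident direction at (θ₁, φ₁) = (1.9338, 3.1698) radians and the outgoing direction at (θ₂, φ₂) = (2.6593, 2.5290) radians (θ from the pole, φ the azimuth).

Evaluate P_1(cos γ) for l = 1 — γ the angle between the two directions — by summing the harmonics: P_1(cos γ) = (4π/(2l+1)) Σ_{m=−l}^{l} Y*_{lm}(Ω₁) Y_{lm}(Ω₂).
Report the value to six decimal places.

Term-by-term m-sum for l=1 (normalisation 4π/3 = 4.188790):
  m=-1: Y*=(-0.322851, -0.009109)  Y=(-0.131105, -0.092139)  product (0.041488, 0.030941)
  m=+0: Y*=(-0.173495, -0.000000)  Y=(-0.432870, 0.000000)  product (0.075101, 0.000000)
  m=+1: Y*=(0.322851, -0.009109)  Y=(0.131105, -0.092139)  product (0.041488, -0.030941)
Accumulated sum (0.158077, 0.000000); after 4π/(2l+1) scaling, (0.662152, 0.000000) ⇒ P_1 = 0.662152

0.662152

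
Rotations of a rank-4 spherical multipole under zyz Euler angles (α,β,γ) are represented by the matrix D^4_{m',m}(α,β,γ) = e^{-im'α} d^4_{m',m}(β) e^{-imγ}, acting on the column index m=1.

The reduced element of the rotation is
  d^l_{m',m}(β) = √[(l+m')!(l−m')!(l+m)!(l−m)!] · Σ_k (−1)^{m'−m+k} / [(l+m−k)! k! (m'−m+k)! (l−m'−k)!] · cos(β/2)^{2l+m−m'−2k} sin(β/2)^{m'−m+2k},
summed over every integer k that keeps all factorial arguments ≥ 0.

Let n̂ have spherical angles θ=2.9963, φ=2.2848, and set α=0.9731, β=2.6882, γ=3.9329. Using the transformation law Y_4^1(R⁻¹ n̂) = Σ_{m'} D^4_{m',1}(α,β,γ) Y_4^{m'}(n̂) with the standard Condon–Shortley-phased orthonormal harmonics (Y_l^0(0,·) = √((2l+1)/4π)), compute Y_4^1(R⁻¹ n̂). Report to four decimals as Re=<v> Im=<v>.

Re=0.4474 Im=-0.2188

Need the full column D^4_{m',1} for m'=−4..4 at α=0.9731, β=2.6882, γ=3.9329.
cos(β/2)=0.224760, sin(β/2)=0.974414
d^4_{-4,1}: single k=5 term ⇒ +0.074639;  D = +0.074578-0.003022i
d^4_{-3,1}: k∈[4..5] ⇒ +0.030435 -0.343217 = -0.312782;  D = -0.165402+0.265471i
d^4_{-2,1}: k∈[3..5] ⇒ +0.007505 -0.211582 +0.795353 = +0.591275;  D = -0.238885-0.540870i
d^4_{-1,1}: k∈[2..5] ⇒ +0.001224 -0.069019 +0.648619 -0.812735 = -0.231911;  D = +0.228090+0.041928i
d^4_{0,1}: k∈[1..4] ⇒ +0.000126 -0.014239 +0.267633 -0.838376 = -0.584856;  D = +0.411105-0.415992i
d^4_{1,1}: k∈[0..3] ⇒ +0.000007 -0.001836 +0.069019 -0.432413 = -0.365223;  D = -0.070270-0.358399i
d^4_{2,1}: k∈[0..2] ⇒ -0.000120 +0.011257 -0.141055 = -0.129917;  D = -0.119454-0.051081i
d^4_{3,1}: k∈[0..1] ⇒ +0.000972 -0.030435 = -0.029463;  D = -0.024821+0.015875i
d^4_{4,1}: single k=0 term ⇒ -0.003971;  D = -0.000114+0.003970i
Y_4^{m'}(θ=2.9963,φ=2.2848) and Σ D·Y over m':
  (+0.0746-0.0030i)·(-0.0002-0.0001i)  (-0.1654+0.2655i)·(-0.0032+0.0020i)  (-0.2389-0.5409i)·(-0.0058+0.0406i)  (+0.2281+0.0419i)·(+0.1710+0.1974i)  (+0.4111-0.4160i)·(+0.7592+0.0000i)  (-0.0703-0.3584i)·(-0.1710+0.1974i)  (-0.1195-0.0511i)·(-0.0058-0.0406i)  (-0.0248+0.0159i)·(+0.0032+0.0020i)  (-0.0001+0.0040i)·(-0.0002+0.0001i)
Y_4^1(R⁻¹ n̂) = +0.447449-0.218792i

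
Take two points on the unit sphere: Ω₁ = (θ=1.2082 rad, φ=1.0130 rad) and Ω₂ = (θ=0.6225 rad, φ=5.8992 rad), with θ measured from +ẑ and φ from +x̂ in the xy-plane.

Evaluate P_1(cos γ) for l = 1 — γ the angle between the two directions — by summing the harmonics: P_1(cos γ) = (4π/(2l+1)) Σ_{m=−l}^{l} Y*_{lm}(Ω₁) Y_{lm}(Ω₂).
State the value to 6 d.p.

0.382447

Expand P_1 via completeness: Σ_{m} conj(Y_{1,m}) at Ω₁ times Y_{1,m} at Ω₂ —
  m=-1: (+0.170985+0.274066i) × (+0.186777+0.075466i) = +0.011254+0.064093i  (running Σ = +0.011254+0.064093i)
  m=0: (+0.173309-0.000000i) × (+0.396952+0.000000i) = +0.068795+0.000000i  (running Σ = +0.080049+0.064093i)
  m=1: (-0.170985+0.274066i) × (-0.186777+0.075466i) = +0.011254-0.064093i  (running Σ = +0.091302+0.000000i)
Σ over m = +0.091302+0.000000i; ×(4π/3) → +0.382447+0.000000i. Real part: 0.382447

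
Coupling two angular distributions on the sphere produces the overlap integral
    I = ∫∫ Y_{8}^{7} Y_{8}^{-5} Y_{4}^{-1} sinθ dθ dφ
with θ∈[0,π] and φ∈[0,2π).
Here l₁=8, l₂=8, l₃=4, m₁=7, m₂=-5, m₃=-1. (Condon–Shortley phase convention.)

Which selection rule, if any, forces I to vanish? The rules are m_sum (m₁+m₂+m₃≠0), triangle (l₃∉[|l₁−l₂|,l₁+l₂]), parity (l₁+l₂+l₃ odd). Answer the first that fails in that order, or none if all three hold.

m₁+m₂+m₃ = 7 − 5 − 1 = 1  ✗
triangle: |8−8|=0 ≤ l₃=4 ≤ 8+8=16
parity: l₁+l₂+l₃ = 20 is even

m_sum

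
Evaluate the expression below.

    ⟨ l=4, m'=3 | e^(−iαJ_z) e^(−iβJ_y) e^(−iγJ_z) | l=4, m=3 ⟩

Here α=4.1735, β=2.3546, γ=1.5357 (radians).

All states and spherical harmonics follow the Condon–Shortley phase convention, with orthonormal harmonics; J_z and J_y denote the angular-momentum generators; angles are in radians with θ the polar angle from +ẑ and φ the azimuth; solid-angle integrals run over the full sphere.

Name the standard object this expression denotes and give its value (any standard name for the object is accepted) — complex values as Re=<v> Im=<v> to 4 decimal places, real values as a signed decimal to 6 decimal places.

This is a Wigner D-matrix element — the rotation-matrix element ⟨l m'| R(α,β,γ) |l m⟩ in the angular-momentum basis.
D^4_{3,3}(4.1735,2.3546,1.5357) = e^{-i·3·4.1735}·d^4_{3,3}(2.3546)·e^{-i·3·1.5357}. Compute d first:
Half-angle: c=0.383420, s=0.923574. N=√(5040·1·5040·1)=5040.000000
k∈{0,1} keeps every argument non-negative
  k=0: (−1)^0·5040.0000/(5040)·0.3834^8·0.9236^0 = +0.000467
  k=1: (−1)^1·5040.0000/(720)·0.3834^6·0.9236^2 = -0.018971
d^4_{3,3}(2.3546) = +0.000467 -0.018971 = -0.018504
Attach z-rotation phases: D = e^{-i(3)(4.1735)}·(-0.018504)·e^{-i(3)(1.5357)} = +0.002786-0.018293i

Wigner D-matrix element, Re=0.0028 Im=-0.0183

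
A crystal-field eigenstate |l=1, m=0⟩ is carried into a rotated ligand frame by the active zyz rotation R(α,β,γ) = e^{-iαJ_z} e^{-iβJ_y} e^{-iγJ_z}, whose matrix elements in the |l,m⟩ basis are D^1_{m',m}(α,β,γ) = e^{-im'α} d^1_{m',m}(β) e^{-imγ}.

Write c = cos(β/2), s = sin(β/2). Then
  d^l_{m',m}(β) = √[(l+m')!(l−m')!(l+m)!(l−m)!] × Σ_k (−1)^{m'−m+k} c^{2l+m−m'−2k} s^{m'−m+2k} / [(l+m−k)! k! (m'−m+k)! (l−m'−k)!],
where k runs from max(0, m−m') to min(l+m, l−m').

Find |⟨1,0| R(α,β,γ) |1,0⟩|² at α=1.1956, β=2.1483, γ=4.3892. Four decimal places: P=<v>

P=0.2980

First d^1_{0,0}(β=2.1483), then the phase factors e^{-i(0)α} and e^{-i(0)γ}:
Half-angle: c=0.476480, s=0.879185. N=√(1·1·1·1)=1.000000
k∈{0,1} keeps every argument non-negative
  k=0: (−1)^0·1.0000/(1)·0.4765^2·0.8792^0 = +0.227033
  k=1: (−1)^1·1.0000/(1)·0.4765^0·0.8792^2 = -0.772967
d^1_{0,0}(2.1483) = +0.227033 -0.772967 = -0.545934
|D^1_{0,0}|² = |d^1_{0,0}(β)|² = (-0.545934)² = 0.298044 (the z-rotation phases have unit modulus)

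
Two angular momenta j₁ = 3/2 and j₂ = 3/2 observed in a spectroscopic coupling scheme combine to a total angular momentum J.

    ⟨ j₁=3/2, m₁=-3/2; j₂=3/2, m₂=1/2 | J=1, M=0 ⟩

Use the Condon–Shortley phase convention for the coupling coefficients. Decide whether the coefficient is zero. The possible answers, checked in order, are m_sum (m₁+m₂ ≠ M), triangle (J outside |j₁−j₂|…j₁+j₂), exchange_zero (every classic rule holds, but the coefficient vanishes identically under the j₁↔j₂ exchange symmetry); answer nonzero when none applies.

m-sum: m₁+m₂ = -3/2+1/2 = -1, M = 0  ✗ ⇒ coefficient is 0

m_sum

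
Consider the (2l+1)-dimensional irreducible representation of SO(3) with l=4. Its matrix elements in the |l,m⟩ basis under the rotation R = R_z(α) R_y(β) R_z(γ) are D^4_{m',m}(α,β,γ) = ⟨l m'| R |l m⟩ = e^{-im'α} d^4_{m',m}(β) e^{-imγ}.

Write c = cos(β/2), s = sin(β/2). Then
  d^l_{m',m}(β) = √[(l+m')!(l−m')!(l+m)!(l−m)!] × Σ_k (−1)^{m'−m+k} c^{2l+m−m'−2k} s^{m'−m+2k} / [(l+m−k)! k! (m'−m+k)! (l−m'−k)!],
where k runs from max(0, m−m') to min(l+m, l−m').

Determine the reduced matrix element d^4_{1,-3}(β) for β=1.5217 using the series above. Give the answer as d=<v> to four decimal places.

d=0.3753

d^4_{1,-3}(β=1.5217) via the finite sum:
c=cos(1.521700/2)=0.724250, s=sin(1.521700/2)=0.689537; N=√[120·6·1·5040]=1904.940944
The bounds max(0,m−m')=0 and min(l+m,l−m')=1 give 2 terms
  k=0: (−1)^4·1904.9409/(144)·0.7243^4·0.6895^4 = +0.822819
  k=1: (−1)^5·1904.9409/(240)·0.7243^2·0.6895^6 = -0.447501
d^4_{1,-3}(1.5217) = +0.822819 -0.447501 = +0.375318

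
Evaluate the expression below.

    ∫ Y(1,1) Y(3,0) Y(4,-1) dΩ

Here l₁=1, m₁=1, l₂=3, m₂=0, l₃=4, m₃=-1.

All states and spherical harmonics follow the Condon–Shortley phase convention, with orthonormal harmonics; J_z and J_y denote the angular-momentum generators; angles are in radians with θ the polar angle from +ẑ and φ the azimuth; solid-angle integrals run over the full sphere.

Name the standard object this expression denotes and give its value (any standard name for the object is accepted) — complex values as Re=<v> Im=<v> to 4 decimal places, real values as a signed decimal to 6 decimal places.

Gaunt coefficient, -0.194664

This is a Gaunt coefficient — the integral of a triple product of spherical harmonics over the sphere.
Rules hold: Σm=0, L=8 even, 2≤4≤4.
N = 3·7·9 = 189
Δ = 0!·2!·6!/9! = 1/252
Racah Σ t=0..0: t=0:+1/36 = 1/36
⇒ 3j(1 3 4; 0 0 0)² = 4/63, sgn +1
Racah Σ t=0..0: t=0:+1/72 = 1/72
⇒ 3j(1 3 4; 1 0 -1)² = 5/126, sgn -1
4πI² = N·(3j₀)²·(3jₘ)² = 10/21
I = -1·√(0.47619/4π) = -0.19466390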